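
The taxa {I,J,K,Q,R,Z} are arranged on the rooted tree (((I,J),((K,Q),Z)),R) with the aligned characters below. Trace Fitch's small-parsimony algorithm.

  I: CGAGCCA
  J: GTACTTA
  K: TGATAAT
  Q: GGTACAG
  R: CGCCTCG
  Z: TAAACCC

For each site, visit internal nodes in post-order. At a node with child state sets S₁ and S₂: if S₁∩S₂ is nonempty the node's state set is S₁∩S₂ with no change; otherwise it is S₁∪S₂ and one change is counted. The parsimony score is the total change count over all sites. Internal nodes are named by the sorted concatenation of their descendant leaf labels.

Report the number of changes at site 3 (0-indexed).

3

IJ@0: {C} ∪ {G} = {C,G} (union, +1)
KQ@0: {T} ∪ {G} = {G,T} (union, +1)
KQZ@0: {G,T} ∩ {T} = {T} (intersection, +0)
IJKQZ@0: {C,G} ∪ {T} = {C,G,T} (union, +1)
IJKQRZ@0: {C,G,T} ∩ {C} = {C} (intersection, +0)
IJ@1: {G} ∪ {T} = {G,T} (union, +1)
KQ@1: {G} ∩ {G} = {G} (intersection, +0)
KQZ@1: {G} ∪ {A} = {A,G} (union, +1)
IJKQZ@1: {G,T} ∩ {A,G} = {G} (intersection, +0)
IJKQRZ@1: {G} ∩ {G} = {G} (intersection, +0)
IJ@2: {A} ∩ {A} = {A} (intersection, +0)
KQ@2: {A} ∪ {T} = {A,T} (union, +1)
KQZ@2: {A,T} ∩ {A} = {A} (intersection, +0)
IJKQZ@2: {A} ∩ {A} = {A} (intersection, +0)
IJKQRZ@2: {A} ∪ {C} = {A,C} (union, +1)
IJ@3: {G} ∪ {C} = {C,G} (union, +1)
KQ@3: {T} ∪ {A} = {A,T} (union, +1)
KQZ@3: {A,T} ∩ {A} = {A} (intersection, +0)
IJKQZ@3: {C,G} ∪ {A} = {A,C,G} (union, +1)
IJKQRZ@3: {A,C,G} ∩ {C} = {C} (intersection, +0)
IJ@4: {C} ∪ {T} = {C,T} (union, +1)
KQ@4: {A} ∪ {C} = {A,C} (union, +1)
KQZ@4: {A,C} ∩ {C} = {C} (intersection, +0)
IJKQZ@4: {C,T} ∩ {C} = {C} (intersection, +0)
IJKQRZ@4: {C} ∪ {T} = {C,T} (union, +1)
IJ@5: {C} ∪ {T} = {C,T} (union, +1)
KQ@5: {A} ∩ {A} = {A} (intersection, +0)
KQZ@5: {A} ∪ {C} = {A,C} (union, +1)
IJKQZ@5: {C,T} ∩ {A,C} = {C} (intersection, +0)
IJKQRZ@5: {C} ∩ {C} = {C} (intersection, +0)
IJ@6: {A} ∩ {A} = {A} (intersection, +0)
KQ@6: {T} ∪ {G} = {G,T} (union, +1)
KQZ@6: {G,T} ∪ {C} = {C,G,T} (union, +1)
IJKQZ@6: {A} ∪ {C,G,T} = {A,C,G,T} (union, +1)
IJKQRZ@6: {A,C,G,T} ∩ {G} = {G} (intersection, +0)
per-site changes: [3, 2, 2, 3, 3, 2, 3]; total = 18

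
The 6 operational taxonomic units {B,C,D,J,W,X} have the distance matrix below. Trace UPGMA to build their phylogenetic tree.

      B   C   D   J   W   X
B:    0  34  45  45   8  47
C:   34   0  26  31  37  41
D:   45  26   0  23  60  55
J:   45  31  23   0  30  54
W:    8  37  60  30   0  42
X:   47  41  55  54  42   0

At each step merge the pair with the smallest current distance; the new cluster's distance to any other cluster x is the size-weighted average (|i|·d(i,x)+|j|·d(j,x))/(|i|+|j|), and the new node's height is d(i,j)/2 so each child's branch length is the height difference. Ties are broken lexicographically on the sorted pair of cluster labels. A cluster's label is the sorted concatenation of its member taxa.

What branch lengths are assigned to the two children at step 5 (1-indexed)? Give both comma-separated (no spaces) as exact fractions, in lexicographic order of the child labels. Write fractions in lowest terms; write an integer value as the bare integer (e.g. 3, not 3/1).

179/60,239/10

step 1: merge (B,W) at d=8; branch lengths B→4, W→4; new cluster BW
  updated: d(BW,C)=71/2, d(BW,D)=105/2, d(BW,J)=75/2, d(BW,X)=89/2
step 2: merge (D,J) at d=23; branch lengths D→23/2, J→23/2; new cluster DJ
  updated: d(BW,DJ)=45, d(C,DJ)=57/2, d(DJ,X)=109/2
step 3: merge (C,DJ) at d=57/2; branch lengths C→57/4, DJ→11/4; new cluster CDJ
  updated: d(BW,CDJ)=251/6, d(CDJ,X)=50
step 4: merge (BW,CDJ) at d=251/6; branch lengths BW→203/12, CDJ→20/3; new cluster BCDJW
  updated: d(BCDJW,X)=239/5
step 5: merge (BCDJW,X) at d=239/5; branch lengths BCDJW→179/60, X→239/10; new cluster BCDJWX
final tree: (((B:4,W:4):203/12,(C:57/4,(D:23/2,J:23/2):11/4):20/3):179/60,X:239/10)
total length: 1477/15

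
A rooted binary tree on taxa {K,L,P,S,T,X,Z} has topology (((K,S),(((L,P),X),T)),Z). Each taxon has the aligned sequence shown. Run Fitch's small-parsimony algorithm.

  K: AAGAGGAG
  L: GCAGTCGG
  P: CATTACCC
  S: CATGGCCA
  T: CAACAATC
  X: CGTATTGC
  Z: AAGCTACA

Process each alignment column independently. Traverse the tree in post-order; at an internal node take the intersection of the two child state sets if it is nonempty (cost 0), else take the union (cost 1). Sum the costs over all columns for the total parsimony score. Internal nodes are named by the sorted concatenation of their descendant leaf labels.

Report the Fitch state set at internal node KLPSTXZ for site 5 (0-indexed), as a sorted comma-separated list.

A,C

KS@0: {A} ∪ {C} = {A,C} (union, +1)
LP@0: {G} ∪ {C} = {C,G} (union, +1)
LPX@0: {C,G} ∩ {C} = {C} (intersection, +0)
LPTX@0: {C} ∩ {C} = {C} (intersection, +0)
KLPSTX@0: {A,C} ∩ {C} = {C} (intersection, +0)
KLPSTXZ@0: {C} ∪ {A} = {A,C} (union, +1)
KS@1: {A} ∩ {A} = {A} (intersection, +0)
LP@1: {C} ∪ {A} = {A,C} (union, +1)
LPX@1: {A,C} ∪ {G} = {A,C,G} (union, +1)
LPTX@1: {A,C,G} ∩ {A} = {A} (intersection, +0)
KLPSTX@1: {A} ∩ {A} = {A} (intersection, +0)
KLPSTXZ@1: {A} ∩ {A} = {A} (intersection, +0)
KS@2: {G} ∪ {T} = {G,T} (union, +1)
LP@2: {A} ∪ {T} = {A,T} (union, +1)
LPX@2: {A,T} ∩ {T} = {T} (intersection, +0)
LPTX@2: {T} ∪ {A} = {A,T} (union, +1)
KLPSTX@2: {G,T} ∩ {A,T} = {T} (intersection, +0)
KLPSTXZ@2: {T} ∪ {G} = {G,T} (union, +1)
KS@3: {A} ∪ {G} = {A,G} (union, +1)
LP@3: {G} ∪ {T} = {G,T} (union, +1)
LPX@3: {G,T} ∪ {A} = {A,G,T} (union, +1)
LPTX@3: {A,G,T} ∪ {C} = {A,C,G,T} (union, +1)
KLPSTX@3: {A,G} ∩ {A,C,G,T} = {A,G} (intersection, +0)
KLPSTXZ@3: {A,G} ∪ {C} = {A,C,G} (union, +1)
KS@4: {G} ∩ {G} = {G} (intersection, +0)
LP@4: {T} ∪ {A} = {A,T} (union, +1)
LPX@4: {A,T} ∩ {T} = {T} (intersection, +0)
LPTX@4: {T} ∪ {A} = {A,T} (union, +1)
KLPSTX@4: {G} ∪ {A,T} = {A,G,T} (union, +1)
KLPSTXZ@4: {A,G,T} ∩ {T} = {T} (intersection, +0)
KS@5: {G} ∪ {C} = {C,G} (union, +1)
LP@5: {C} ∩ {C} = {C} (intersection, +0)
LPX@5: {C} ∪ {T} = {C,T} (union, +1)
LPTX@5: {C,T} ∪ {A} = {A,C,T} (union, +1)
KLPSTX@5: {C,G} ∩ {A,C,T} = {C} (intersection, +0)
KLPSTXZ@5: {C} ∪ {A} = {A,C} (union, +1)
KS@6: {A} ∪ {C} = {A,C} (union, +1)
LP@6: {G} ∪ {C} = {C,G} (union, +1)
LPX@6: {C,G} ∩ {G} = {G} (intersection, +0)
LPTX@6: {G} ∪ {T} = {G,T} (union, +1)
KLPSTX@6: {A,C} ∪ {G,T} = {A,C,G,T} (union, +1)
KLPSTXZ@6: {A,C,G,T} ∩ {C} = {C} (intersection, +0)
KS@7: {G} ∪ {A} = {A,G} (union, +1)
LP@7: {G} ∪ {C} = {C,G} (union, +1)
LPX@7: {C,G} ∩ {C} = {C} (intersection, +0)
LPTX@7: {C} ∩ {C} = {C} (intersection, +0)
KLPSTX@7: {A,G} ∪ {C} = {A,C,G} (union, +1)
KLPSTXZ@7: {A,C,G} ∩ {A} = {A} (intersection, +0)
per-site changes: [3, 2, 4, 5, 3, 4, 4, 3]; total = 28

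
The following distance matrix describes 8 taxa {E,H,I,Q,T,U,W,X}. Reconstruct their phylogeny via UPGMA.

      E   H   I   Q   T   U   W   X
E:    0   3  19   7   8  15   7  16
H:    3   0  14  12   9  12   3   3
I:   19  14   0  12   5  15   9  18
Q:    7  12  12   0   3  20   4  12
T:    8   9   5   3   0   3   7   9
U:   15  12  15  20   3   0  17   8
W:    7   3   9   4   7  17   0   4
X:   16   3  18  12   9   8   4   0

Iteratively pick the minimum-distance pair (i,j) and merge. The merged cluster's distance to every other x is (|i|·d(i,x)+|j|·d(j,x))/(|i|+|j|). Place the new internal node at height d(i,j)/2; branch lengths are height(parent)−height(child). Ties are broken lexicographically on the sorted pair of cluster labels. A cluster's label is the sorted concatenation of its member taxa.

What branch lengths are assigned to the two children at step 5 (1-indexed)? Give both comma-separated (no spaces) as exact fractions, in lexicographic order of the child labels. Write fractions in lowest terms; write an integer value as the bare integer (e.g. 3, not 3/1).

1. join E+H (d=3) ⇒ EH; edges |E|=3/2, |H|=3/2
  updated: d(EH,I)=33/2, d(EH,Q)=19/2, d(EH,T)=17/2, d(EH,U)=27/2, d(EH,W)=5, d(EH,X)=19/2
2. join Q+T (d=3) ⇒ QT; edges |Q|=3/2, |T|=3/2
  updated: d(EH,QT)=9, d(I,QT)=17/2, d(QT,U)=23/2, d(QT,W)=11/2, d(QT,X)=21/2
3. join W+X (d=4) ⇒ WX; edges |W|=2, |X|=2
  updated: d(EH,WX)=29/4, d(I,WX)=27/2, d(QT,WX)=8, d(U,WX)=25/2
4. join EH+WX (d=29/4) ⇒ EHWX; edges |EH|=17/8, |WX|=13/8
  updated: d(EHWX,I)=15, d(EHWX,QT)=17/2, d(EHWX,U)=13
5. join EHWX+QT (d=17/2) ⇒ EHQTWX; edges |EHWX|=5/8, |QT|=11/4
  updated: d(EHQTWX,I)=77/6, d(EHQTWX,U)=25/2
6. join EHQTWX+U (d=25/2) ⇒ EHQTUWX; edges |EHQTWX|=2, |U|=25/4
  updated: d(EHQTUWX,I)=92/7
7. join EHQTUWX+I (d=92/7) ⇒ EHIQTUWX; edges |EHQTUWX|=9/28, |I|=46/7
final tree: (((((E:3/2,H:3/2):17/8,(W:2,X:2):13/8):5/8,(Q:3/2,T:3/2):11/4):2,U:25/4):9/28,I:46/7)
total length: 1807/56

5/8,11/4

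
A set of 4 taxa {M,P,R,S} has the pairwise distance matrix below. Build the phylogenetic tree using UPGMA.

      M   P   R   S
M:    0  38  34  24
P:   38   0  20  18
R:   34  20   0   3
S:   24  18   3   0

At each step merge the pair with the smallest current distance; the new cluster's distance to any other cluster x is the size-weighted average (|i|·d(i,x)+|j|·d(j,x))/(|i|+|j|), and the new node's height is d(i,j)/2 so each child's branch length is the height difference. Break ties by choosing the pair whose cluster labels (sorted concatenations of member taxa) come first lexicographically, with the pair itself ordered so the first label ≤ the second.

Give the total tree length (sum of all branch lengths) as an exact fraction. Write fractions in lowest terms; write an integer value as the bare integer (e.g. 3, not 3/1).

step 1: merge (R,S) at d=3; branch lengths R→3/2, S→3/2; new cluster RS
  updated: d(M,RS)=29, d(P,RS)=19
step 2: merge (P,RS) at d=19; branch lengths P→19/2, RS→8; new cluster PRS
  updated: d(M,PRS)=32
step 3: merge (M,PRS) at d=32; branch lengths M→16, PRS→13/2; new cluster MPRS
final tree: (M:16,(P:19/2,(R:3/2,S:3/2):8):13/2)
total length: 43

43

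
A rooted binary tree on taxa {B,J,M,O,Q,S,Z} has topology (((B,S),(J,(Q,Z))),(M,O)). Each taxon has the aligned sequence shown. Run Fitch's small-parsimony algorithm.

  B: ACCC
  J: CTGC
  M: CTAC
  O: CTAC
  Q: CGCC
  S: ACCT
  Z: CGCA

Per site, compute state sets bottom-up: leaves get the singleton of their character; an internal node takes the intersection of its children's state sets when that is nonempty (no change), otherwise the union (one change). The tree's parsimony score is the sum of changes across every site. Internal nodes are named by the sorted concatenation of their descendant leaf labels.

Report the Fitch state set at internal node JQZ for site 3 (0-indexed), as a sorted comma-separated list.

BS@0: {A} ∩ {A} = {A} (intersection, +0)
QZ@0: {C} ∩ {C} = {C} (intersection, +0)
JQZ@0: {C} ∩ {C} = {C} (intersection, +0)
BJQSZ@0: {A} ∪ {C} = {A,C} (union, +1)
MO@0: {C} ∩ {C} = {C} (intersection, +0)
BJMOQSZ@0: {A,C} ∩ {C} = {C} (intersection, +0)
BS@1: {C} ∩ {C} = {C} (intersection, +0)
QZ@1: {G} ∩ {G} = {G} (intersection, +0)
JQZ@1: {T} ∪ {G} = {G,T} (union, +1)
BJQSZ@1: {C} ∪ {G,T} = {C,G,T} (union, +1)
MO@1: {T} ∩ {T} = {T} (intersection, +0)
BJMOQSZ@1: {C,G,T} ∩ {T} = {T} (intersection, +0)
BS@2: {C} ∩ {C} = {C} (intersection, +0)
QZ@2: {C} ∩ {C} = {C} (intersection, +0)
JQZ@2: {G} ∪ {C} = {C,G} (union, +1)
BJQSZ@2: {C} ∩ {C,G} = {C} (intersection, +0)
MO@2: {A} ∩ {A} = {A} (intersection, +0)
BJMOQSZ@2: {C} ∪ {A} = {A,C} (union, +1)
BS@3: {C} ∪ {T} = {C,T} (union, +1)
QZ@3: {C} ∪ {A} = {A,C} (union, +1)
JQZ@3: {C} ∩ {A,C} = {C} (intersection, +0)
BJQSZ@3: {C,T} ∩ {C} = {C} (intersection, +0)
MO@3: {C} ∩ {C} = {C} (intersection, +0)
BJMOQSZ@3: {C} ∩ {C} = {C} (intersection, +0)
per-site changes: [1, 2, 2, 2]; total = 7

C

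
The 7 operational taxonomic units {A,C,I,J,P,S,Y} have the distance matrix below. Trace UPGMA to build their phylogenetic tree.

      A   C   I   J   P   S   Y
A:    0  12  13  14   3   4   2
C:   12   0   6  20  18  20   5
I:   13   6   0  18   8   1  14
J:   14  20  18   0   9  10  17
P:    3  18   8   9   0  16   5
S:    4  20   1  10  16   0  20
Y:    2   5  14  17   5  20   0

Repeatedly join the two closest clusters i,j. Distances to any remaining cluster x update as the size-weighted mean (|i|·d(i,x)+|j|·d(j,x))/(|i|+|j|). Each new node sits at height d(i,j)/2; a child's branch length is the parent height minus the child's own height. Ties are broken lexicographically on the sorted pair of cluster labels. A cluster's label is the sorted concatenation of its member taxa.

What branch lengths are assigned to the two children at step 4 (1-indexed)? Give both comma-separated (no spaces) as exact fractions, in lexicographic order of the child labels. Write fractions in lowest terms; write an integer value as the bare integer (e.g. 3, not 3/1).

23/6,35/6

1. join I+S (d=1) ⇒ IS; edges |I|=1/2, |S|=1/2
  updated: d(A,IS)=17/2, d(C,IS)=13, d(IS,J)=14, d(IS,P)=12, d(IS,Y)=17
2. join A+Y (d=2) ⇒ AY; edges |A|=1, |Y|=1
  updated: d(AY,C)=17/2, d(AY,IS)=51/4, d(AY,J)=31/2, d(AY,P)=4
3. join AY+P (d=4) ⇒ APY; edges |AY|=1, |P|=2
  updated: d(APY,C)=35/3, d(APY,IS)=25/2, d(APY,J)=40/3
4. join APY+C (d=35/3) ⇒ ACPY; edges |APY|=23/6, |C|=35/6
  updated: d(ACPY,IS)=101/8, d(ACPY,J)=15
5. join ACPY+IS (d=101/8) ⇒ ACIPSY; edges |ACPY|=23/48, |IS|=93/16
  updated: d(ACIPSY,J)=44/3
6. join ACIPSY+J (d=44/3) ⇒ ACIJPSY; edges |ACIPSY|=49/48, |J|=22/3
final tree: (((((A:1,Y:1):1,P:2):23/6,C:35/6):23/48,(I:1/2,S:1/2):93/16):49/48,J:22/3)
total length: 485/16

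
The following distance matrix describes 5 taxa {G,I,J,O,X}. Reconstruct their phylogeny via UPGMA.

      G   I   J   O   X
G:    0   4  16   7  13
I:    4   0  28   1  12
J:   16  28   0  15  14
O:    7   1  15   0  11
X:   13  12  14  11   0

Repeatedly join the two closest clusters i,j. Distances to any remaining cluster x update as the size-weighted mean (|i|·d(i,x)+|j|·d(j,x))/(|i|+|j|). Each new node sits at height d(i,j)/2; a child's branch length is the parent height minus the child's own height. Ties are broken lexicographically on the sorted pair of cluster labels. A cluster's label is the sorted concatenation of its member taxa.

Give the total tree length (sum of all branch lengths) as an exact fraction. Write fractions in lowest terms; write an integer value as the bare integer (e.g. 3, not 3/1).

55/2

step 1: merge (I,O) at d=1; branch lengths I→1/2, O→1/2; new cluster IO
  updated: d(G,IO)=11/2, d(IO,J)=43/2, d(IO,X)=23/2
step 2: merge (G,IO) at d=11/2; branch lengths G→11/4, IO→9/4; new cluster GIO
  updated: d(GIO,J)=59/3, d(GIO,X)=12
step 3: merge (GIO,X) at d=12; branch lengths GIO→13/4, X→6; new cluster GIOX
  updated: d(GIOX,J)=73/4
step 4: merge (GIOX,J) at d=73/4; branch lengths GIOX→25/8, J→73/8; new cluster GIJOX
final tree: (((G:11/4,(I:1/2,O:1/2):9/4):13/4,X:6):25/8,J:73/8)
total length: 55/2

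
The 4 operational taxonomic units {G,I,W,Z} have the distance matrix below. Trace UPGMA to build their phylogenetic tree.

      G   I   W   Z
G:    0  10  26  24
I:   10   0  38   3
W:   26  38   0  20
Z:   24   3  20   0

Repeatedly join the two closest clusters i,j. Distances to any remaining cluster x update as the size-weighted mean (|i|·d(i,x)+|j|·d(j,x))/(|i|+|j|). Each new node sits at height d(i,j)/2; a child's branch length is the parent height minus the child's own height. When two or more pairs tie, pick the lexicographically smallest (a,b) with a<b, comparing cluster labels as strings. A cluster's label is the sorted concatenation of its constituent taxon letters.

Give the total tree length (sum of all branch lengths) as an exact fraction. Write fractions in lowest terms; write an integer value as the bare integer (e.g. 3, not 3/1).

38

step 1: merge (I,Z) at d=3; branch lengths I→3/2, Z→3/2; new cluster IZ
  updated: d(G,IZ)=17, d(IZ,W)=29
step 2: merge (G,IZ) at d=17; branch lengths G→17/2, IZ→7; new cluster GIZ
  updated: d(GIZ,W)=28
step 3: merge (GIZ,W) at d=28; branch lengths GIZ→11/2, W→14; new cluster GIWZ
final tree: ((G:17/2,(I:3/2,Z:3/2):7):11/2,W:14)
total length: 38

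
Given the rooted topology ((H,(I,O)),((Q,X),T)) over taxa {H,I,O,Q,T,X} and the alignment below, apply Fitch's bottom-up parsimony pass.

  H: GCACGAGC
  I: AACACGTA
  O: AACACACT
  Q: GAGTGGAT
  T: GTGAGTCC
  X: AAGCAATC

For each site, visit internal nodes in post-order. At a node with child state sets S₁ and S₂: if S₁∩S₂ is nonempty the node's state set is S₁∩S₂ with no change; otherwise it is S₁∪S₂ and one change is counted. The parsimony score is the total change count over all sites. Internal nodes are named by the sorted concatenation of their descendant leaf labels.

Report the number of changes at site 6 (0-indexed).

site 0, node IO: I={A} ∩ O={A} → {A} (+0)
site 0, node HIO: H={G} ∪ IO={A} → {A,G} (+1)
site 0, node QX: Q={G} ∪ X={A} → {A,G} (+1)
site 0, node QTX: QX={A,G} ∩ T={G} → {G} (+0)
site 0, node HIOQTX: HIO={A,G} ∩ QTX={G} → {G} (+0)
site 1, node IO: I={A} ∩ O={A} → {A} (+0)
site 1, node HIO: H={C} ∪ IO={A} → {A,C} (+1)
site 1, node QX: Q={A} ∩ X={A} → {A} (+0)
site 1, node QTX: QX={A} ∪ T={T} → {A,T} (+1)
site 1, node HIOQTX: HIO={A,C} ∩ QTX={A,T} → {A} (+0)
site 2, node IO: I={C} ∩ O={C} → {C} (+0)
site 2, node HIO: H={A} ∪ IO={C} → {A,C} (+1)
site 2, node QX: Q={G} ∩ X={G} → {G} (+0)
site 2, node QTX: QX={G} ∩ T={G} → {G} (+0)
site 2, node HIOQTX: HIO={A,C} ∪ QTX={G} → {A,C,G} (+1)
site 3, node IO: I={A} ∩ O={A} → {A} (+0)
site 3, node HIO: H={C} ∪ IO={A} → {A,C} (+1)
site 3, node QX: Q={T} ∪ X={C} → {C,T} (+1)
site 3, node QTX: QX={C,T} ∪ T={A} → {A,C,T} (+1)
site 3, node HIOQTX: HIO={A,C} ∩ QTX={A,C,T} → {A,C} (+0)
site 4, node IO: I={C} ∩ O={C} → {C} (+0)
site 4, node HIO: H={G} ∪ IO={C} → {C,G} (+1)
site 4, node QX: Q={G} ∪ X={A} → {A,G} (+1)
site 4, node QTX: QX={A,G} ∩ T={G} → {G} (+0)
site 4, node HIOQTX: HIO={C,G} ∩ QTX={G} → {G} (+0)
site 5, node IO: I={G} ∪ O={A} → {A,G} (+1)
site 5, node HIO: H={A} ∩ IO={A,G} → {A} (+0)
site 5, node QX: Q={G} ∪ X={A} → {A,G} (+1)
site 5, node QTX: QX={A,G} ∪ T={T} → {A,G,T} (+1)
site 5, node HIOQTX: HIO={A} ∩ QTX={A,G,T} → {A} (+0)
site 6, node IO: I={T} ∪ O={C} → {C,T} (+1)
site 6, node HIO: H={G} ∪ IO={C,T} → {C,G,T} (+1)
site 6, node QX: Q={A} ∪ X={T} → {A,T} (+1)
site 6, node QTX: QX={A,T} ∪ T={C} → {A,C,T} (+1)
site 6, node HIOQTX: HIO={C,G,T} ∩ QTX={A,C,T} → {C,T} (+0)
site 7, node IO: I={A} ∪ O={T} → {A,T} (+1)
site 7, node HIO: H={C} ∪ IO={A,T} → {A,C,T} (+1)
site 7, node QX: Q={T} ∪ X={C} → {C,T} (+1)
site 7, node QTX: QX={C,T} ∩ T={C} → {C} (+0)
site 7, node HIOQTX: HIO={A,C,T} ∩ QTX={C} → {C} (+0)
per-site changes: [2, 2, 2, 3, 2, 3, 4, 3]; total = 21

4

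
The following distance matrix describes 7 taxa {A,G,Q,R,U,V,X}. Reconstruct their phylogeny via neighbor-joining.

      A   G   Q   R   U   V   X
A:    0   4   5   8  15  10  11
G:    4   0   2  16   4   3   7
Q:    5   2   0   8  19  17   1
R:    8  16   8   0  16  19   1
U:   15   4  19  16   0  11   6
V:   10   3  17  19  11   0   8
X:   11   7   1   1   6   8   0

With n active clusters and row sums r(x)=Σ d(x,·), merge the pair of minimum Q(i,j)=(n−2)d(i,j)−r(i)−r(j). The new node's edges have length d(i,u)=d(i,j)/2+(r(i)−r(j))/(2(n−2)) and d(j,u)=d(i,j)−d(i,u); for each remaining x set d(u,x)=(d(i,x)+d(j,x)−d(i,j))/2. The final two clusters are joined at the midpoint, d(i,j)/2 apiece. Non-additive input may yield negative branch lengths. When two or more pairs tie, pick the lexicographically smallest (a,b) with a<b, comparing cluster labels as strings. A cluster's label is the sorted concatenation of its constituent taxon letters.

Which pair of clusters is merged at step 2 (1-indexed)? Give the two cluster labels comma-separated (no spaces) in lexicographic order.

1. join R+X (d=1, Q=-97) ⇒ RX; edges |R|=39/10, |X|=-29/10
  updated: d(A,RX)=9, d(G,RX)=11, d(Q,RX)=4, d(RX,U)=21/2, d(RX,V)=13
2. join Q+RX (d=4, Q=-157/2) ⇒ QRX; edges |Q|=31/16, |RX|=33/16
  updated: d(A,QRX)=5, d(G,QRX)=9/2, d(QRX,U)=51/4, d(QRX,V)=13
3. join A+QRX (d=5, Q=-217/4) ⇒ AQRX; edges |A|=55/24, |QRX|=65/24
  updated: d(AQRX,G)=7/4, d(AQRX,U)=91/8, d(AQRX,V)=9
4. join AQRX+G (d=7/4, Q=-219/8) ⇒ AGQRX; edges |AQRX|=135/32, |G|=-79/32
  updated: d(AGQRX,U)=109/16, d(AGQRX,V)=41/8
5. join AGQRX+U (d=109/16, Q=-367/16) ⇒ AGQRUX; edges |AGQRX|=15/32, |U|=203/32
  updated: d(AGQRUX,V)=149/32
6. join AGQRUX+V (d=149/32) ⇒ AGQRUVX; edges |AGQRUX|=149/64, |V|=149/64
final tree: ((((A:55/24,(Q:31/16,(R:39/10,X:-29/10):33/16):65/24):135/32,G:-79/32):15/32,U:203/32):149/64,V:149/64)
total length: 743/32

Q,RX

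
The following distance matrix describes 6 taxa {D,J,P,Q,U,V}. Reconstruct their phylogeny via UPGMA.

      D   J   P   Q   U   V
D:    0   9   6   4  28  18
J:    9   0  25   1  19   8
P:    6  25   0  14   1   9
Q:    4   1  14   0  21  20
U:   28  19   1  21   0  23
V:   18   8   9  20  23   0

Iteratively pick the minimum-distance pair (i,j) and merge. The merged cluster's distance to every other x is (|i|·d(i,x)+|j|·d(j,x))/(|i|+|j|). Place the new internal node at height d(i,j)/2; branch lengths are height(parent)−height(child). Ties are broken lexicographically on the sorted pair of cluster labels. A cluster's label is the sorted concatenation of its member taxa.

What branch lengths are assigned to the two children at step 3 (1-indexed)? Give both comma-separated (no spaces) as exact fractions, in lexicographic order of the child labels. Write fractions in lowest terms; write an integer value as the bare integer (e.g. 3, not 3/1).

1. join J+Q (d=1) ⇒ JQ; edges |J|=1/2, |Q|=1/2
  updated: d(D,JQ)=13/2, d(JQ,P)=39/2, d(JQ,U)=20, d(JQ,V)=14
2. join P+U (d=1) ⇒ PU; edges |P|=1/2, |U|=1/2
  updated: d(D,PU)=17, d(JQ,PU)=79/4, d(PU,V)=16
3. join D+JQ (d=13/2) ⇒ DJQ; edges |D|=13/4, |JQ|=11/4
  updated: d(DJQ,PU)=113/6, d(DJQ,V)=46/3
4. join DJQ+V (d=46/3) ⇒ DJQV; edges |DJQ|=53/12, |V|=23/3
  updated: d(DJQV,PU)=145/8
5. join DJQV+PU (d=145/8) ⇒ DJPQUV; edges |DJQV|=67/48, |PU|=137/16
final tree: (((D:13/4,(J:1/2,Q:1/2):11/4):53/12,V:23/3):67/48,(P:1/2,U:1/2):137/16)
total length: 721/24

13/4,11/4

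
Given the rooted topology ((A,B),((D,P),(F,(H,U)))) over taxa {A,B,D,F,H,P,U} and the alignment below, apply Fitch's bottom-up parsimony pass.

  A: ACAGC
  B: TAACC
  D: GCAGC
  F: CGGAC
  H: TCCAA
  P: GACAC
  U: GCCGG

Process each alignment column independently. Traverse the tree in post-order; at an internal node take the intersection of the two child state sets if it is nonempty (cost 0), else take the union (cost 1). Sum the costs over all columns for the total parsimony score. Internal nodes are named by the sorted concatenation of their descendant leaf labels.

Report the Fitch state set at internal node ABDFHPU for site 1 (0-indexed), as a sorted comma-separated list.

AB@0: {A} ∪ {T} = {A,T} (union, +1)
DP@0: {G} ∩ {G} = {G} (intersection, +0)
HU@0: {T} ∪ {G} = {G,T} (union, +1)
FHU@0: {C} ∪ {G,T} = {C,G,T} (union, +1)
DFHPU@0: {G} ∩ {C,G,T} = {G} (intersection, +0)
ABDFHPU@0: {A,T} ∪ {G} = {A,G,T} (union, +1)
AB@1: {C} ∪ {A} = {A,C} (union, +1)
DP@1: {C} ∪ {A} = {A,C} (union, +1)
HU@1: {C} ∩ {C} = {C} (intersection, +0)
FHU@1: {G} ∪ {C} = {C,G} (union, +1)
DFHPU@1: {A,C} ∩ {C,G} = {C} (intersection, +0)
ABDFHPU@1: {A,C} ∩ {C} = {C} (intersection, +0)
AB@2: {A} ∩ {A} = {A} (intersection, +0)
DP@2: {A} ∪ {C} = {A,C} (union, +1)
HU@2: {C} ∩ {C} = {C} (intersection, +0)
FHU@2: {G} ∪ {C} = {C,G} (union, +1)
DFHPU@2: {A,C} ∩ {C,G} = {C} (intersection, +0)
ABDFHPU@2: {A} ∪ {C} = {A,C} (union, +1)
AB@3: {G} ∪ {C} = {C,G} (union, +1)
DP@3: {G} ∪ {A} = {A,G} (union, +1)
HU@3: {A} ∪ {G} = {A,G} (union, +1)
FHU@3: {A} ∩ {A,G} = {A} (intersection, +0)
DFHPU@3: {A,G} ∩ {A} = {A} (intersection, +0)
ABDFHPU@3: {C,G} ∪ {A} = {A,C,G} (union, +1)
AB@4: {C} ∩ {C} = {C} (intersection, +0)
DP@4: {C} ∩ {C} = {C} (intersection, +0)
HU@4: {A} ∪ {G} = {A,G} (union, +1)
FHU@4: {C} ∪ {A,G} = {A,C,G} (union, +1)
DFHPU@4: {C} ∩ {A,C,G} = {C} (intersection, +0)
ABDFHPU@4: {C} ∩ {C} = {C} (intersection, +0)
per-site changes: [4, 3, 3, 4, 2]; total = 16

C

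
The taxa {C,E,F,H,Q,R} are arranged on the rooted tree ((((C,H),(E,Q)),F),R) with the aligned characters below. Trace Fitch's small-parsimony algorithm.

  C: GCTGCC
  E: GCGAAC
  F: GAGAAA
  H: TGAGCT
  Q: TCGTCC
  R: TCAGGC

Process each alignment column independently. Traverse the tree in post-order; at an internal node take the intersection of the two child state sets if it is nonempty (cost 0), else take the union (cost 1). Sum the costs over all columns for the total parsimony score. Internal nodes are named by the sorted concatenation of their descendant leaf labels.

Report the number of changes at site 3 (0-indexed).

[col 0] CH: children C:{G}, H:{T} ∪→ {G,T}; cost 1
[col 0] EQ: children E:{G}, Q:{T} ∪→ {G,T}; cost 1
[col 0] CEHQ: children CH:{G,T}, EQ:{G,T} ∩→ {G,T}; cost 0
[col 0] CEFHQ: children CEHQ:{G,T}, F:{G} ∩→ {G}; cost 0
[col 0] CEFHQR: children CEFHQ:{G}, R:{T} ∪→ {G,T}; cost 1
[col 1] CH: children C:{C}, H:{G} ∪→ {C,G}; cost 1
[col 1] EQ: children E:{C}, Q:{C} ∩→ {C}; cost 0
[col 1] CEHQ: children CH:{C,G}, EQ:{C} ∩→ {C}; cost 0
[col 1] CEFHQ: children CEHQ:{C}, F:{A} ∪→ {A,C}; cost 1
[col 1] CEFHQR: children CEFHQ:{A,C}, R:{C} ∩→ {C}; cost 0
[col 2] CH: children C:{T}, H:{A} ∪→ {A,T}; cost 1
[col 2] EQ: children E:{G}, Q:{G} ∩→ {G}; cost 0
[col 2] CEHQ: children CH:{A,T}, EQ:{G} ∪→ {A,G,T}; cost 1
[col 2] CEFHQ: children CEHQ:{A,G,T}, F:{G} ∩→ {G}; cost 0
[col 2] CEFHQR: children CEFHQ:{G}, R:{A} ∪→ {A,G}; cost 1
[col 3] CH: children C:{G}, H:{G} ∩→ {G}; cost 0
[col 3] EQ: children E:{A}, Q:{T} ∪→ {A,T}; cost 1
[col 3] CEHQ: children CH:{G}, EQ:{A,T} ∪→ {A,G,T}; cost 1
[col 3] CEFHQ: children CEHQ:{A,G,T}, F:{A} ∩→ {A}; cost 0
[col 3] CEFHQR: children CEFHQ:{A}, R:{G} ∪→ {A,G}; cost 1
[col 4] CH: children C:{C}, H:{C} ∩→ {C}; cost 0
[col 4] EQ: children E:{A}, Q:{C} ∪→ {A,C}; cost 1
[col 4] CEHQ: children CH:{C}, EQ:{A,C} ∩→ {C}; cost 0
[col 4] CEFHQ: children CEHQ:{C}, F:{A} ∪→ {A,C}; cost 1
[col 4] CEFHQR: children CEFHQ:{A,C}, R:{G} ∪→ {A,C,G}; cost 1
[col 5] CH: children C:{C}, H:{T} ∪→ {C,T}; cost 1
[col 5] EQ: children E:{C}, Q:{C} ∩→ {C}; cost 0
[col 5] CEHQ: children CH:{C,T}, EQ:{C} ∩→ {C}; cost 0
[col 5] CEFHQ: children CEHQ:{C}, F:{A} ∪→ {A,C}; cost 1
[col 5] CEFHQR: children CEFHQ:{A,C}, R:{C} ∩→ {C}; cost 0
per-site changes: [3, 2, 3, 3, 3, 2]; total = 16

3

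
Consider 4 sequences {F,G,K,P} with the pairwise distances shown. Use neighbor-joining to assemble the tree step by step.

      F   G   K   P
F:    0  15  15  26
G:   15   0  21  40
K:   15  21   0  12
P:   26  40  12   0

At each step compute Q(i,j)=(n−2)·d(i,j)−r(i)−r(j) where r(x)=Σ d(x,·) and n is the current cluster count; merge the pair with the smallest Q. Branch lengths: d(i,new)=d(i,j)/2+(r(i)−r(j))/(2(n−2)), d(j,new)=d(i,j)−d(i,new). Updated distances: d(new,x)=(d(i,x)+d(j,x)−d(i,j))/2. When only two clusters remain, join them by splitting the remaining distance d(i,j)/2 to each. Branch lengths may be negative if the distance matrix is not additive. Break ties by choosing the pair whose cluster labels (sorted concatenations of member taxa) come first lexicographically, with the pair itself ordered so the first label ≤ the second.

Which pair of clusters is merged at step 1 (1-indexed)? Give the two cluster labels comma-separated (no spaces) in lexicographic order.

F,G

1. join F+G (d=15, Q=-102) ⇒ FG; edges |F|=5/2, |G|=25/2
  updated: d(FG,K)=21/2, d(FG,P)=51/2
2. join FG+K (d=21/2, Q=-48) ⇒ FGK; edges |FG|=12, |K|=-3/2
  updated: d(FGK,P)=27/2
3. join FGK+P (d=27/2) ⇒ FGKP; edges |FGK|=27/4, |P|=27/4
final tree: (((F:5/2,G:25/2):12,K:-3/2):27/4,P:27/4)
total length: 39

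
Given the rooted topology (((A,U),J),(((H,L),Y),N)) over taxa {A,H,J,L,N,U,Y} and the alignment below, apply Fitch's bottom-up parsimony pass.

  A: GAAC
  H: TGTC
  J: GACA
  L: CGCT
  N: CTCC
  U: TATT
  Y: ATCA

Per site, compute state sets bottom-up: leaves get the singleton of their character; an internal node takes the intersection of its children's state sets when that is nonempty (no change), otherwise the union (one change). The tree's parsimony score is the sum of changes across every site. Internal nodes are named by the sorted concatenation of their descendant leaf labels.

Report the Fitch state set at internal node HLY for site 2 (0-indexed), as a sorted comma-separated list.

[col 0] AU: children A:{G}, U:{T} ∪→ {G,T}; cost 1
[col 0] AJU: children AU:{G,T}, J:{G} ∩→ {G}; cost 0
[col 0] HL: children H:{T}, L:{C} ∪→ {C,T}; cost 1
[col 0] HLY: children HL:{C,T}, Y:{A} ∪→ {A,C,T}; cost 1
[col 0] HLNY: children HLY:{A,C,T}, N:{C} ∩→ {C}; cost 0
[col 0] AHJLNUY: children AJU:{G}, HLNY:{C} ∪→ {C,G}; cost 1
[col 1] AU: children A:{A}, U:{A} ∩→ {A}; cost 0
[col 1] AJU: children AU:{A}, J:{A} ∩→ {A}; cost 0
[col 1] HL: children H:{G}, L:{G} ∩→ {G}; cost 0
[col 1] HLY: children HL:{G}, Y:{T} ∪→ {G,T}; cost 1
[col 1] HLNY: children HLY:{G,T}, N:{T} ∩→ {T}; cost 0
[col 1] AHJLNUY: children AJU:{A}, HLNY:{T} ∪→ {A,T}; cost 1
[col 2] AU: children A:{A}, U:{T} ∪→ {A,T}; cost 1
[col 2] AJU: children AU:{A,T}, J:{C} ∪→ {A,C,T}; cost 1
[col 2] HL: children H:{T}, L:{C} ∪→ {C,T}; cost 1
[col 2] HLY: children HL:{C,T}, Y:{C} ∩→ {C}; cost 0
[col 2] HLNY: children HLY:{C}, N:{C} ∩→ {C}; cost 0
[col 2] AHJLNUY: children AJU:{A,C,T}, HLNY:{C} ∩→ {C}; cost 0
[col 3] AU: children A:{C}, U:{T} ∪→ {C,T}; cost 1
[col 3] AJU: children AU:{C,T}, J:{A} ∪→ {A,C,T}; cost 1
[col 3] HL: children H:{C}, L:{T} ∪→ {C,T}; cost 1
[col 3] HLY: children HL:{C,T}, Y:{A} ∪→ {A,C,T}; cost 1
[col 3] HLNY: children HLY:{A,C,T}, N:{C} ∩→ {C}; cost 0
[col 3] AHJLNUY: children AJU:{A,C,T}, HLNY:{C} ∩→ {C}; cost 0
per-site changes: [4, 2, 3, 4]; total = 13

C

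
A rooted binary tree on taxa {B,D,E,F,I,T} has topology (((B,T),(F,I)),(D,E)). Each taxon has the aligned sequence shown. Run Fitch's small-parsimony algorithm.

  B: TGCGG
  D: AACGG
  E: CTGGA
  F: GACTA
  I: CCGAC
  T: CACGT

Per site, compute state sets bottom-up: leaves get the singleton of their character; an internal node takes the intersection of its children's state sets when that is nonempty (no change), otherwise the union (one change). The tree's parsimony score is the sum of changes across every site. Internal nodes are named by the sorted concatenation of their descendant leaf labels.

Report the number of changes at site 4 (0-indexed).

4

[col 0] BT: children B:{T}, T:{C} ∪→ {C,T}; cost 1
[col 0] FI: children F:{G}, I:{C} ∪→ {C,G}; cost 1
[col 0] BFIT: children BT:{C,T}, FI:{C,G} ∩→ {C}; cost 0
[col 0] DE: children D:{A}, E:{C} ∪→ {A,C}; cost 1
[col 0] BDEFIT: children BFIT:{C}, DE:{A,C} ∩→ {C}; cost 0
[col 1] BT: children B:{G}, T:{A} ∪→ {A,G}; cost 1
[col 1] FI: children F:{A}, I:{C} ∪→ {A,C}; cost 1
[col 1] BFIT: children BT:{A,G}, FI:{A,C} ∩→ {A}; cost 0
[col 1] DE: children D:{A}, E:{T} ∪→ {A,T}; cost 1
[col 1] BDEFIT: children BFIT:{A}, DE:{A,T} ∩→ {A}; cost 0
[col 2] BT: children B:{C}, T:{C} ∩→ {C}; cost 0
[col 2] FI: children F:{C}, I:{G} ∪→ {C,G}; cost 1
[col 2] BFIT: children BT:{C}, FI:{C,G} ∩→ {C}; cost 0
[col 2] DE: children D:{C}, E:{G} ∪→ {C,G}; cost 1
[col 2] BDEFIT: children BFIT:{C}, DE:{C,G} ∩→ {C}; cost 0
[col 3] BT: children B:{G}, T:{G} ∩→ {G}; cost 0
[col 3] FI: children F:{T}, I:{A} ∪→ {A,T}; cost 1
[col 3] BFIT: children BT:{G}, FI:{A,T} ∪→ {A,G,T}; cost 1
[col 3] DE: children D:{G}, E:{G} ∩→ {G}; cost 0
[col 3] BDEFIT: children BFIT:{A,G,T}, DE:{G} ∩→ {G}; cost 0
[col 4] BT: children B:{G}, T:{T} ∪→ {G,T}; cost 1
[col 4] FI: children F:{A}, I:{C} ∪→ {A,C}; cost 1
[col 4] BFIT: children BT:{G,T}, FI:{A,C} ∪→ {A,C,G,T}; cost 1
[col 4] DE: children D:{G}, E:{A} ∪→ {A,G}; cost 1
[col 4] BDEFIT: children BFIT:{A,C,G,T}, DE:{A,G} ∩→ {A,G}; cost 0
per-site changes: [3, 3, 2, 2, 4]; total = 14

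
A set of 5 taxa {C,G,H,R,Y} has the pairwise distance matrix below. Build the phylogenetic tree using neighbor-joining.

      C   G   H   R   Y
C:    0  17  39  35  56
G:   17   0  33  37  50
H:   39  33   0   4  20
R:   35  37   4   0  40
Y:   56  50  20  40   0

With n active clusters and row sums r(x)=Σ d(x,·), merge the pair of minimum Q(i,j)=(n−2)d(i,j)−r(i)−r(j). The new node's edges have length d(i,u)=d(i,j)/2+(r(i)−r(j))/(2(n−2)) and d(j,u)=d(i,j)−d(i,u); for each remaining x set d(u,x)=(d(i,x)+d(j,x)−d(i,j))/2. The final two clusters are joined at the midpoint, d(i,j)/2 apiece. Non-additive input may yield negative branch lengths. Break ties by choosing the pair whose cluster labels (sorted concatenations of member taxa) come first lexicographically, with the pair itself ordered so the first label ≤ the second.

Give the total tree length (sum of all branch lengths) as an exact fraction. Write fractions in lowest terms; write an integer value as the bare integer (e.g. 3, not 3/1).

iteration 1: select C,G (d=17, Q=-233); attach at lengths (61/6, 41/6); label the merged cluster CG
  updated: d(CG,H)=55/2, d(CG,R)=55/2, d(CG,Y)=89/2
iteration 2: select CG,R (d=55/2, Q=-116); attach at lengths (83/4, 27/4); label the merged cluster CGR
  updated: d(CGR,H)=2, d(CGR,Y)=57/2
iteration 3: select CGR,H (d=2, Q=-101/2); attach at lengths (21/4, -13/4); label the merged cluster CGHR
  updated: d(CGHR,Y)=93/4
iteration 4: select CGHR,Y (d=93/4); attach at lengths (93/8, 93/8); label the merged cluster CGHRY
final tree: ((((C:61/6,G:41/6):83/4,R:27/4):21/4,H:-13/4):93/8,Y:93/8)
total length: 279/4

279/4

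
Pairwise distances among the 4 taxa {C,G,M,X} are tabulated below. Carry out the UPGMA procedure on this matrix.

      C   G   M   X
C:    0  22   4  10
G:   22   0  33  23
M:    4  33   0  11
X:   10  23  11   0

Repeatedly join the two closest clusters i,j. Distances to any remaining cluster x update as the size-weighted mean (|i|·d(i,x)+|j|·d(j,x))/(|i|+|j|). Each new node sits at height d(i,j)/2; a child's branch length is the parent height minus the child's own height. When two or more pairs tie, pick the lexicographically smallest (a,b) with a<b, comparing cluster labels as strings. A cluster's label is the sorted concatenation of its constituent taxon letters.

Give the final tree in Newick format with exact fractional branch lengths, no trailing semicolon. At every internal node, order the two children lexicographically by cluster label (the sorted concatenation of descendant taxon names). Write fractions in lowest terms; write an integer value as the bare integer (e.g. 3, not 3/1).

iteration 1: select C,M (d=4); attach at lengths (2, 2); label the merged cluster CM
  updated: d(CM,G)=55/2, d(CM,X)=21/2
iteration 2: select CM,X (d=21/2); attach at lengths (13/4, 21/4); label the merged cluster CMX
  updated: d(CMX,G)=26
iteration 3: select CMX,G (d=26); attach at lengths (31/4, 13); label the merged cluster CGMX
final tree: (((C:2,M:2):13/4,X:21/4):31/4,G:13)
total length: 133/4

(((C:2,M:2):13/4,X:21/4):31/4,G:13)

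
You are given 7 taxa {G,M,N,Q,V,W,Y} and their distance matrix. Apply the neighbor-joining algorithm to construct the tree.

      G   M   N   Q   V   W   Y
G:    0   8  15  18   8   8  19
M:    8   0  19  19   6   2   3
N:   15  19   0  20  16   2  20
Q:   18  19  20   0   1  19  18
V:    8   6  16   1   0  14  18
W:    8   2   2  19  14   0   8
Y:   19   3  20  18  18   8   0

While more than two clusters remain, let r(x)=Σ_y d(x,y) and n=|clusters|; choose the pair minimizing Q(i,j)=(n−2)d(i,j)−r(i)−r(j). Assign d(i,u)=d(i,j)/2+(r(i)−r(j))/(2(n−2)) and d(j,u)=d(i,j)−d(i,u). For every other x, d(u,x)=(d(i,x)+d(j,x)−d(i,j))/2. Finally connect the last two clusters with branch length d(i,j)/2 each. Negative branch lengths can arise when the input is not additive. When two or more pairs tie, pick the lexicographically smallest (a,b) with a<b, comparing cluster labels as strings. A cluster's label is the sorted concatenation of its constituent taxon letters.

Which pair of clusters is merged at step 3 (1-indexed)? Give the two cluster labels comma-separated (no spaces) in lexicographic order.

M,Y

1. join Q+V (d=1, Q=-153) ⇒ QV; edges |Q|=37/10, |V|=-27/10
  updated: d(G,QV)=25/2, d(M,QV)=12, d(N,QV)=35/2, d(QV,W)=16, d(QV,Y)=35/2
2. join N+W (d=2, Q=-203/2) ⇒ NW; edges |N|=91/16, |W|=-59/16
  updated: d(G,NW)=21/2, d(M,NW)=19/2, d(NW,QV)=63/4, d(NW,Y)=13
3. join M+Y (d=3, Q=-76) ⇒ MY; edges |M|=-11/6, |Y|=29/6
  updated: d(G,MY)=12, d(MY,NW)=39/4, d(MY,QV)=53/4
4. join G+QV (d=25/2, Q=-103/2) ⇒ GQV; edges |G|=37/8, |QV|=63/8
  updated: d(GQV,MY)=51/8, d(GQV,NW)=55/8
5. join GQV+MY (d=51/8, Q=-23) ⇒ GMQVY; edges |GQV|=7/4, |MY|=37/8
  updated: d(GMQVY,NW)=41/8
6. join GMQVY+NW (d=41/8) ⇒ GMNQVWY; edges |GMQVY|=41/16, |NW|=41/16
final tree: (((G:37/8,(Q:37/10,V:-27/10):63/8):7/4,(M:-11/6,Y:29/6):37/8):41/16,(N:91/16,W:-59/16):41/16)
total length: 30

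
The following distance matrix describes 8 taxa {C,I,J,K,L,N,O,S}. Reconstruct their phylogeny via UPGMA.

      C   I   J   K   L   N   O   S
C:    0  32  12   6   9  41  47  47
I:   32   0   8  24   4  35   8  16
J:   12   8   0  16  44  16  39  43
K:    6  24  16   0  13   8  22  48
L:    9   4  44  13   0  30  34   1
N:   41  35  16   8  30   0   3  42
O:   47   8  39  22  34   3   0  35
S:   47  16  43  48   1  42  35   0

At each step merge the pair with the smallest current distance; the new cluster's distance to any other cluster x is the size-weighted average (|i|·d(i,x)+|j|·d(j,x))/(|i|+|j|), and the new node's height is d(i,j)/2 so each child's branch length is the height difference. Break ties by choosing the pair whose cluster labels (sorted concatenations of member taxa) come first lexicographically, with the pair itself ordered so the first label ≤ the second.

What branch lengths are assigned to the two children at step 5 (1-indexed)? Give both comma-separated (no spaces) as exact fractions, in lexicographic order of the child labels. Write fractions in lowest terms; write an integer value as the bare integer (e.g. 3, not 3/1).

15/2,13/2

iteration 1: select L,S (d=1); attach at lengths (1/2, 1/2); label the merged cluster LS
  updated: d(C,LS)=28, d(I,LS)=10, d(J,LS)=87/2, d(K,LS)=61/2, d(LS,N)=36, d(LS,O)=69/2
iteration 2: select N,O (d=3); attach at lengths (3/2, 3/2); label the merged cluster NO
  updated: d(C,NO)=44, d(I,NO)=43/2, d(J,NO)=55/2, d(K,NO)=15, d(LS,NO)=141/4
iteration 3: select C,K (d=6); attach at lengths (3, 3); label the merged cluster CK
  updated: d(CK,I)=28, d(CK,J)=14, d(CK,LS)=117/4, d(CK,NO)=59/2
iteration 4: select I,J (d=8); attach at lengths (4, 4); label the merged cluster IJ
  updated: d(CK,IJ)=21, d(IJ,LS)=107/4, d(IJ,NO)=49/2
iteration 5: select CK,IJ (d=21); attach at lengths (15/2, 13/2); label the merged cluster CIJK
  updated: d(CIJK,LS)=28, d(CIJK,NO)=27
iteration 6: select CIJK,NO (d=27); attach at lengths (3, 12); label the merged cluster CIJKNO
  updated: d(CIJKNO,LS)=365/12
iteration 7: select CIJKNO,LS (d=365/12); attach at lengths (41/24, 353/24); label the merged cluster CIJKLNOS
final tree: ((((C:3,K:3):15/2,(I:4,J:4):13/2):3,(N:3/2,O:3/2):12):41/24,(L:1/2,S:1/2):353/24)
total length: 761/12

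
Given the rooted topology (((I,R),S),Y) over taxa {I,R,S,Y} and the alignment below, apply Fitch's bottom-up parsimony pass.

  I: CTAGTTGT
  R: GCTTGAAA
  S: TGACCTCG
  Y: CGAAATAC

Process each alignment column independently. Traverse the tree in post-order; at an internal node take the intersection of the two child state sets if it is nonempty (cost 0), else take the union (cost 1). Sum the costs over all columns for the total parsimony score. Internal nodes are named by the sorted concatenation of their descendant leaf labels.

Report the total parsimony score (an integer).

site 0, node IR: I={C} ∪ R={G} → {C,G} (+1)
site 0, node IRS: IR={C,G} ∪ S={T} → {C,G,T} (+1)
site 0, node IRSY: IRS={C,G,T} ∩ Y={C} → {C} (+0)
site 1, node IR: I={T} ∪ R={C} → {C,T} (+1)
site 1, node IRS: IR={C,T} ∪ S={G} → {C,G,T} (+1)
site 1, node IRSY: IRS={C,G,T} ∩ Y={G} → {G} (+0)
site 2, node IR: I={A} ∪ R={T} → {A,T} (+1)
site 2, node IRS: IR={A,T} ∩ S={A} → {A} (+0)
site 2, node IRSY: IRS={A} ∩ Y={A} → {A} (+0)
site 3, node IR: I={G} ∪ R={T} → {G,T} (+1)
site 3, node IRS: IR={G,T} ∪ S={C} → {C,G,T} (+1)
site 3, node IRSY: IRS={C,G,T} ∪ Y={A} → {A,C,G,T} (+1)
site 4, node IR: I={T} ∪ R={G} → {G,T} (+1)
site 4, node IRS: IR={G,T} ∪ S={C} → {C,G,T} (+1)
site 4, node IRSY: IRS={C,G,T} ∪ Y={A} → {A,C,G,T} (+1)
site 5, node IR: I={T} ∪ R={A} → {A,T} (+1)
site 5, node IRS: IR={A,T} ∩ S={T} → {T} (+0)
site 5, node IRSY: IRS={T} ∩ Y={T} → {T} (+0)
site 6, node IR: I={G} ∪ R={A} → {A,G} (+1)
site 6, node IRS: IR={A,G} ∪ S={C} → {A,C,G} (+1)
site 6, node IRSY: IRS={A,C,G} ∩ Y={A} → {A} (+0)
site 7, node IR: I={T} ∪ R={A} → {A,T} (+1)
site 7, node IRS: IR={A,T} ∪ S={G} → {A,G,T} (+1)
site 7, node IRSY: IRS={A,G,T} ∪ Y={C} → {A,C,G,T} (+1)
per-site changes: [2, 2, 1, 3, 3, 1, 2, 3]; total = 17

17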